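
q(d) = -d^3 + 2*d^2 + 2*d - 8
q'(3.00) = -13.00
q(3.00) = -11.00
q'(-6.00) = -130.00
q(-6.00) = 268.00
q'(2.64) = -8.35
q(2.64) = -7.18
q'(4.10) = -32.03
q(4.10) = -35.10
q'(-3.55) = -50.01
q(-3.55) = 54.84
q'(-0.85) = -3.57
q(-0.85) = -7.64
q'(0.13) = 2.47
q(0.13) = -7.71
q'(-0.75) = -2.69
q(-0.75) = -7.95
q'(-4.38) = -73.07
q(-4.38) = 105.64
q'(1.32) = 2.05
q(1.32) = -4.18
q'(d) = -3*d^2 + 4*d + 2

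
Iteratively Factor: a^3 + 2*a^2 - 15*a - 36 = (a - 4)*(a^2 + 6*a + 9) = (a - 4)*(a + 3)*(a + 3)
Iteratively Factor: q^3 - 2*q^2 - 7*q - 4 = (q + 1)*(q^2 - 3*q - 4) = (q - 4)*(q + 1)*(q + 1)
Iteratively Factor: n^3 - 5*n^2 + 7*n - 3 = (n - 1)*(n^2 - 4*n + 3) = (n - 3)*(n - 1)*(n - 1)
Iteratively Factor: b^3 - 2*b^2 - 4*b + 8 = (b - 2)*(b^2 - 4) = (b - 2)*(b + 2)*(b - 2)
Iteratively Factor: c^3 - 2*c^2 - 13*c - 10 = (c + 1)*(c^2 - 3*c - 10) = (c + 1)*(c + 2)*(c - 5)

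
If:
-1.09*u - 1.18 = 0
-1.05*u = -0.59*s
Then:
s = -1.93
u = -1.08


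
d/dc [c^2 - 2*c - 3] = 2*c - 2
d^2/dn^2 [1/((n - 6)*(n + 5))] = 2*((n - 6)^2 + (n - 6)*(n + 5) + (n + 5)^2)/((n - 6)^3*(n + 5)^3)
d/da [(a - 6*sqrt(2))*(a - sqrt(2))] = 2*a - 7*sqrt(2)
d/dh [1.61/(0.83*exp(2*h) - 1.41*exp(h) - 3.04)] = (2.2701 - 2.6726*exp(h))*exp(h)/(-0.83*exp(2*h) + 1.41*exp(h) + 3.04)^2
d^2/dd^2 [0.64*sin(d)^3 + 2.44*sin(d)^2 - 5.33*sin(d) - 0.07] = 4.85*sin(d) + 1.44*sin(3*d) + 4.88*cos(2*d)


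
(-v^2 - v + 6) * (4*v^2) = -4*v^4 - 4*v^3 + 24*v^2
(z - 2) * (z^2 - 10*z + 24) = z^3 - 12*z^2 + 44*z - 48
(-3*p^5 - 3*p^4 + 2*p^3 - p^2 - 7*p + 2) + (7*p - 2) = -3*p^5 - 3*p^4 + 2*p^3 - p^2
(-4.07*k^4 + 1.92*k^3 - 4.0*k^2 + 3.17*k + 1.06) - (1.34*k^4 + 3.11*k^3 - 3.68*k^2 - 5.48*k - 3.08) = -5.41*k^4 - 1.19*k^3 - 0.32*k^2 + 8.65*k + 4.14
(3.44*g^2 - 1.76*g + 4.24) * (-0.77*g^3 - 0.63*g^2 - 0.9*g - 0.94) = -2.6488*g^5 - 0.812*g^4 - 5.252*g^3 - 4.3208*g^2 - 2.1616*g - 3.9856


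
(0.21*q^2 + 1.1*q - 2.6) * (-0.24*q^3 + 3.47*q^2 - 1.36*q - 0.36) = -0.0504*q^5 + 0.4647*q^4 + 4.1554*q^3 - 10.5936*q^2 + 3.14*q + 0.936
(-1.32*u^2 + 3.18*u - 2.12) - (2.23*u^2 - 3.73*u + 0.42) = -3.55*u^2 + 6.91*u - 2.54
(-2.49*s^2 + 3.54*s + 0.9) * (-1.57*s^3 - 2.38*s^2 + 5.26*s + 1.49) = 3.9093*s^5 + 0.3684*s^4 - 22.9356*s^3 + 12.7683*s^2 + 10.0086*s + 1.341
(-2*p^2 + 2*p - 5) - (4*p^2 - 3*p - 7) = -6*p^2 + 5*p + 2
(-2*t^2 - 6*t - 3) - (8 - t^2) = -t^2 - 6*t - 11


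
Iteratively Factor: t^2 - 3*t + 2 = (t - 1)*(t - 2)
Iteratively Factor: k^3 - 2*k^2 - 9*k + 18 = (k + 3)*(k^2 - 5*k + 6) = (k - 2)*(k + 3)*(k - 3)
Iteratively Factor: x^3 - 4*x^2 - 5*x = (x)*(x^2 - 4*x - 5) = x*(x + 1)*(x - 5)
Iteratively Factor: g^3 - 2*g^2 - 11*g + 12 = (g - 1)*(g^2 - g - 12) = (g - 4)*(g - 1)*(g + 3)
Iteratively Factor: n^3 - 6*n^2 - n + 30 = (n + 2)*(n^2 - 8*n + 15) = (n - 3)*(n + 2)*(n - 5)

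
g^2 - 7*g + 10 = (g - 5)*(g - 2)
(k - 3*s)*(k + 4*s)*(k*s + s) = k^3*s + k^2*s^2 + k^2*s - 12*k*s^3 + k*s^2 - 12*s^3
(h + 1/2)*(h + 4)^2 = h^3 + 17*h^2/2 + 20*h + 8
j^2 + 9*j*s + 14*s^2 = (j + 2*s)*(j + 7*s)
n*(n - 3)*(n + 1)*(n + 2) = n^4 - 7*n^2 - 6*n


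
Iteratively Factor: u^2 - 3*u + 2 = (u - 1)*(u - 2)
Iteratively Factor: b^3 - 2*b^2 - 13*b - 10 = (b + 1)*(b^2 - 3*b - 10) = (b + 1)*(b + 2)*(b - 5)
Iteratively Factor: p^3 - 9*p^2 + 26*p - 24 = (p - 2)*(p^2 - 7*p + 12) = (p - 3)*(p - 2)*(p - 4)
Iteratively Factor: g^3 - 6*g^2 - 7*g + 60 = (g - 4)*(g^2 - 2*g - 15) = (g - 4)*(g + 3)*(g - 5)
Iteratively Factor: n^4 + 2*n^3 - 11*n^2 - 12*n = (n + 1)*(n^3 + n^2 - 12*n) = (n - 3)*(n + 1)*(n^2 + 4*n) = n*(n - 3)*(n + 1)*(n + 4)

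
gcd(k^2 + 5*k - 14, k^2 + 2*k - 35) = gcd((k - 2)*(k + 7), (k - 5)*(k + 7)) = k + 7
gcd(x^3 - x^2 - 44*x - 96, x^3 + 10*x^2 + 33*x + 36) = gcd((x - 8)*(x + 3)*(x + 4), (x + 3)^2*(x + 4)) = x^2 + 7*x + 12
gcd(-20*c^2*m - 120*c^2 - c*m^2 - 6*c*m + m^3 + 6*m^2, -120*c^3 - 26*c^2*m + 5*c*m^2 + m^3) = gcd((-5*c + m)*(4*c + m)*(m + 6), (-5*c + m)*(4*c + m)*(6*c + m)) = 20*c^2 + c*m - m^2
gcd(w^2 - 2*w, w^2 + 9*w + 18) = 1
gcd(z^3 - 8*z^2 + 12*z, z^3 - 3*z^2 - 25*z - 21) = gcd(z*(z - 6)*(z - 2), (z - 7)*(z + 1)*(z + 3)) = 1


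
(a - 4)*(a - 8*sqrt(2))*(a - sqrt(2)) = a^3 - 9*sqrt(2)*a^2 - 4*a^2 + 16*a + 36*sqrt(2)*a - 64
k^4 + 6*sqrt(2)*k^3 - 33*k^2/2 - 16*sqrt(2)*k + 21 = (k - 3*sqrt(2)/2)*(k - sqrt(2)/2)*(k + sqrt(2))*(k + 7*sqrt(2))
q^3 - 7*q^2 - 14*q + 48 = (q - 8)*(q - 2)*(q + 3)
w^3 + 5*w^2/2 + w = w*(w + 1/2)*(w + 2)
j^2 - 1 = (j - 1)*(j + 1)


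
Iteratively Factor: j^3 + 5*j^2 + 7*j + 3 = (j + 1)*(j^2 + 4*j + 3) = (j + 1)^2*(j + 3)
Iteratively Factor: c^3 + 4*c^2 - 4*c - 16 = (c + 4)*(c^2 - 4) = (c + 2)*(c + 4)*(c - 2)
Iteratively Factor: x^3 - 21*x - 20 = (x - 5)*(x^2 + 5*x + 4) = (x - 5)*(x + 4)*(x + 1)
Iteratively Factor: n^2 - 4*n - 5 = (n - 5)*(n + 1)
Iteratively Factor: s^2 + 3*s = (s)*(s + 3)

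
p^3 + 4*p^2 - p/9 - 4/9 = (p - 1/3)*(p + 1/3)*(p + 4)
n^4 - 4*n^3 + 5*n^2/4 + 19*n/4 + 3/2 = (n - 3)*(n - 2)*(n + 1/2)^2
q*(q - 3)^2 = q^3 - 6*q^2 + 9*q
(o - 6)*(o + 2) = o^2 - 4*o - 12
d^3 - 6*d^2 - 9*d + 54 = (d - 6)*(d - 3)*(d + 3)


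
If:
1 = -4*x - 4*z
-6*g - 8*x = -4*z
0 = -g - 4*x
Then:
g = -1/3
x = 1/12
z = -1/3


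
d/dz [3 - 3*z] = -3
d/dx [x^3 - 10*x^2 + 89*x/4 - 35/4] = 3*x^2 - 20*x + 89/4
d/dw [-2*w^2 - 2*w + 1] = -4*w - 2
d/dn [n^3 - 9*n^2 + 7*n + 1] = 3*n^2 - 18*n + 7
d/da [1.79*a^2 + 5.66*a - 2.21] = 3.58*a + 5.66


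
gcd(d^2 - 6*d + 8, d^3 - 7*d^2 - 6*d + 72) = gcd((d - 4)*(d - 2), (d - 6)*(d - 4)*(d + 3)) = d - 4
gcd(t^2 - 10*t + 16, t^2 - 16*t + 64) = t - 8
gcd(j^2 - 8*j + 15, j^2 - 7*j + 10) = j - 5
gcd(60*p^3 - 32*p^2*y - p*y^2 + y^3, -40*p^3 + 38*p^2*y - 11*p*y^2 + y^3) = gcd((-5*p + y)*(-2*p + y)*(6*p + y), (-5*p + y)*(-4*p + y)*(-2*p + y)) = 10*p^2 - 7*p*y + y^2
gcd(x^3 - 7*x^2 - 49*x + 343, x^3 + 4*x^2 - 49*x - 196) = x^2 - 49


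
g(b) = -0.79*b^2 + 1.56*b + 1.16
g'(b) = 1.56 - 1.58*b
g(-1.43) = -2.69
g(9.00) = -48.79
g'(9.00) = -12.66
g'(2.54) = -2.45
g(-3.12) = -11.40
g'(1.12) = -0.21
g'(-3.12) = 6.49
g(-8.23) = -65.19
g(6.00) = -17.92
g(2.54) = 0.03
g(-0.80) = -0.59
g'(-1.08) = 3.27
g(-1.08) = -1.45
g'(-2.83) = 6.03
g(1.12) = 1.92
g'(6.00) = -7.92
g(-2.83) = -9.58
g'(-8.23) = 14.56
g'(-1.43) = 3.82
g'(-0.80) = 2.82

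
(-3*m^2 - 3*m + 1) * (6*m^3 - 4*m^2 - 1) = -18*m^5 - 6*m^4 + 18*m^3 - m^2 + 3*m - 1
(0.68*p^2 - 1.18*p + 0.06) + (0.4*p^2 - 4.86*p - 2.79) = 1.08*p^2 - 6.04*p - 2.73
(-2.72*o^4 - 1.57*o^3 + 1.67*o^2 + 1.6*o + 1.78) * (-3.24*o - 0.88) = 8.8128*o^5 + 7.4804*o^4 - 4.0292*o^3 - 6.6536*o^2 - 7.1752*o - 1.5664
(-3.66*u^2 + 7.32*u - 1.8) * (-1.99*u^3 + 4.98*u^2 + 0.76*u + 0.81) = 7.2834*u^5 - 32.7936*u^4 + 37.254*u^3 - 6.3654*u^2 + 4.5612*u - 1.458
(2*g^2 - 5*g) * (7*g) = 14*g^3 - 35*g^2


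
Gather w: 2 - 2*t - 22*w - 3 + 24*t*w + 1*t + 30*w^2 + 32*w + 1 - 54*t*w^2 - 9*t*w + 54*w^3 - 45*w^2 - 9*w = -t + 54*w^3 + w^2*(-54*t - 15) + w*(15*t + 1)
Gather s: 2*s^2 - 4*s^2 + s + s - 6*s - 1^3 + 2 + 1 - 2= -2*s^2 - 4*s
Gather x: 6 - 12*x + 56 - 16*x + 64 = 126 - 28*x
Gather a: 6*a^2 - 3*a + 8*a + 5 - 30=6*a^2 + 5*a - 25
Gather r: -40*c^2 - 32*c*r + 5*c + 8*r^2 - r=-40*c^2 + 5*c + 8*r^2 + r*(-32*c - 1)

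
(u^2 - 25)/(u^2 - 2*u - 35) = (u - 5)/(u - 7)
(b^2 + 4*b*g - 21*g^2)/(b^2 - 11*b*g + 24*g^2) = (b + 7*g)/(b - 8*g)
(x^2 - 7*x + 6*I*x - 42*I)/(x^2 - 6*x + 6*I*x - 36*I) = (x - 7)/(x - 6)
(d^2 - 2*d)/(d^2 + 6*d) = (d - 2)/(d + 6)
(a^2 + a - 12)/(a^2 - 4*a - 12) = (-a^2 - a + 12)/(-a^2 + 4*a + 12)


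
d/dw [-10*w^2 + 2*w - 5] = 2 - 20*w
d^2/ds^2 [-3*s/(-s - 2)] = -12/(s + 2)^3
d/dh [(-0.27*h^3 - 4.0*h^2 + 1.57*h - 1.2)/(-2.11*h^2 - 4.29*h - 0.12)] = (0.5697*h^4 + 2.3166*h^3 + 20.5699*h^2 - 4.104*h - 5.3364)/(4.4521*h^4 + 18.1038*h^3 + 18.9105*h^2 + 1.0296*h + 0.0144)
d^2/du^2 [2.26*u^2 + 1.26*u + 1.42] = 4.52000000000000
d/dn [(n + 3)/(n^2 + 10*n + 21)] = -1/(n^2 + 14*n + 49)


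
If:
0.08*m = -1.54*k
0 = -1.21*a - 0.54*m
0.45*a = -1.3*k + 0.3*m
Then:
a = 0.00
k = 0.00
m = 0.00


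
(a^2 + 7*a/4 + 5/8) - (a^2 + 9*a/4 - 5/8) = 5/4 - a/2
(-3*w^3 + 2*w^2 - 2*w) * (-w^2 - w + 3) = 3*w^5 + w^4 - 9*w^3 + 8*w^2 - 6*w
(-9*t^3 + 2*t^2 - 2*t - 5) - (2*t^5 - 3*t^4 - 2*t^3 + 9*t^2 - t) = -2*t^5 + 3*t^4 - 7*t^3 - 7*t^2 - t - 5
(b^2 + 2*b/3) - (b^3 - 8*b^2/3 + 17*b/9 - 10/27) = -b^3 + 11*b^2/3 - 11*b/9 + 10/27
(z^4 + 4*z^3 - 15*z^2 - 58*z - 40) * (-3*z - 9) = -3*z^5 - 21*z^4 + 9*z^3 + 309*z^2 + 642*z + 360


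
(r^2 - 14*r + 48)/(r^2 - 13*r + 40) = (r - 6)/(r - 5)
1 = 1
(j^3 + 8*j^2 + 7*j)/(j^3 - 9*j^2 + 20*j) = (j^2 + 8*j + 7)/(j^2 - 9*j + 20)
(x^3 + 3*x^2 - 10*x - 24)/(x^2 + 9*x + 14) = (x^2 + x - 12)/(x + 7)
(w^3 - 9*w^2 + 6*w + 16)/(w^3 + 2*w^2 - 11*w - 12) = (w^2 - 10*w + 16)/(w^2 + w - 12)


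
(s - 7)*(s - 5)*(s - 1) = s^3 - 13*s^2 + 47*s - 35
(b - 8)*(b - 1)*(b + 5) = b^3 - 4*b^2 - 37*b + 40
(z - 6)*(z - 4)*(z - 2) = z^3 - 12*z^2 + 44*z - 48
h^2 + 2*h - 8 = (h - 2)*(h + 4)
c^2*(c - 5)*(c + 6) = c^4 + c^3 - 30*c^2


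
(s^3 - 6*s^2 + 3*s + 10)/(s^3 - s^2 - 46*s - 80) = (-s^3 + 6*s^2 - 3*s - 10)/(-s^3 + s^2 + 46*s + 80)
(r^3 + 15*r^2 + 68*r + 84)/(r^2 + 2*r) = r + 13 + 42/r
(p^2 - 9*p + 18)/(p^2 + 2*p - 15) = (p - 6)/(p + 5)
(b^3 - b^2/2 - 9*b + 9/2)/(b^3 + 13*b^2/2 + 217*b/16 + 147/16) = 8*(2*b^2 - 7*b + 3)/(16*b^2 + 56*b + 49)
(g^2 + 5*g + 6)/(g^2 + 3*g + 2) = (g + 3)/(g + 1)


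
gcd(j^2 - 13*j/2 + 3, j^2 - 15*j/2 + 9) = j - 6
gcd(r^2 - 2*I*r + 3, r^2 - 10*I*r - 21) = r - 3*I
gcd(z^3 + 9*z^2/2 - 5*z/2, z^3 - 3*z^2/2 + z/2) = z^2 - z/2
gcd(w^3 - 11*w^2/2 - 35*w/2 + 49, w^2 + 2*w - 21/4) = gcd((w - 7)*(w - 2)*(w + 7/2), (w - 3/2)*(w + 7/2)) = w + 7/2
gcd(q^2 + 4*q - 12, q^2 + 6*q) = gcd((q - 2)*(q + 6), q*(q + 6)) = q + 6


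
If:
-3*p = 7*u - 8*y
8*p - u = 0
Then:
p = 8*y/59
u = 64*y/59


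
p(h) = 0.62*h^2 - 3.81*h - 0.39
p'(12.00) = 11.07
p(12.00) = 43.17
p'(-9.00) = -14.97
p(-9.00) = 84.12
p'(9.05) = 7.41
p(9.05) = 15.91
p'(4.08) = 1.25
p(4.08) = -5.61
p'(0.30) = -3.44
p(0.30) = -1.48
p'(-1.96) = -6.24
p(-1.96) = 9.46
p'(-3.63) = -8.31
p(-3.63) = 21.61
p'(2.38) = -0.86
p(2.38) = -5.95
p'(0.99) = -2.58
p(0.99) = -3.55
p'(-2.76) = -7.23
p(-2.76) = 14.85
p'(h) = 1.24*h - 3.81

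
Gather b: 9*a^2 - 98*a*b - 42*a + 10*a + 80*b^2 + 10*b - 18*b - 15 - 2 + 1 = 9*a^2 - 32*a + 80*b^2 + b*(-98*a - 8) - 16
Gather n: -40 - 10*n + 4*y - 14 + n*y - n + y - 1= n*(y - 11) + 5*y - 55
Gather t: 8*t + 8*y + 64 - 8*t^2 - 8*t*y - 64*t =-8*t^2 + t*(-8*y - 56) + 8*y + 64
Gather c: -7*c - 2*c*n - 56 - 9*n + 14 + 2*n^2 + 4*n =c*(-2*n - 7) + 2*n^2 - 5*n - 42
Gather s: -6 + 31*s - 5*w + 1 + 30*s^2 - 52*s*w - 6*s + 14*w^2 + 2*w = 30*s^2 + s*(25 - 52*w) + 14*w^2 - 3*w - 5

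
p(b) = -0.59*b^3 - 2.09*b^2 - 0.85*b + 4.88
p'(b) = -1.77*b^2 - 4.18*b - 0.85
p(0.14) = 4.72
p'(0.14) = -1.47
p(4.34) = -86.41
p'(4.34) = -52.33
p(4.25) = -81.77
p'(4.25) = -50.59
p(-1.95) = 2.97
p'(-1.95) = 0.57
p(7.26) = -337.22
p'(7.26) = -124.49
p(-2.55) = 3.24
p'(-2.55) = -1.70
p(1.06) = 0.93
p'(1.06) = -7.27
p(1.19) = -0.09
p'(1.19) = -8.33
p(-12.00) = 733.64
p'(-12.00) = -205.57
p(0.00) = 4.88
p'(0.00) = -0.85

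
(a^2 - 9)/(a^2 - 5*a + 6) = (a + 3)/(a - 2)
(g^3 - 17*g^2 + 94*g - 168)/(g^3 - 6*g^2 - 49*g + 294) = (g - 4)/(g + 7)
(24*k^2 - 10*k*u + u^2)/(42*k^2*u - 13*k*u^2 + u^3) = (-4*k + u)/(u*(-7*k + u))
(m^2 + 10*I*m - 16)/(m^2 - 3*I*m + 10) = (m + 8*I)/(m - 5*I)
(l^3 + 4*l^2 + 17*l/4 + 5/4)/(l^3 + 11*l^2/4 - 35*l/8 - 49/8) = 2*(4*l^2 + 12*l + 5)/(8*l^2 + 14*l - 49)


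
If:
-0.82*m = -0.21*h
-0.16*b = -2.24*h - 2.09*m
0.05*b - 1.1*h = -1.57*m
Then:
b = 0.00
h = 0.00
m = 0.00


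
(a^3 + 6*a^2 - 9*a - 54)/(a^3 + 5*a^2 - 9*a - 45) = (a + 6)/(a + 5)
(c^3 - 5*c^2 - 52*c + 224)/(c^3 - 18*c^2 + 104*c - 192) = (c + 7)/(c - 6)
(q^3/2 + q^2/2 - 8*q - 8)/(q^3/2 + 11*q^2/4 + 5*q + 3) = 2*(q^3 + q^2 - 16*q - 16)/(2*q^3 + 11*q^2 + 20*q + 12)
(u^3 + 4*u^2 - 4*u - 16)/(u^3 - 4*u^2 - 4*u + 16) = (u + 4)/(u - 4)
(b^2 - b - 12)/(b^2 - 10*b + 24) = (b + 3)/(b - 6)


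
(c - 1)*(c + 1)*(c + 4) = c^3 + 4*c^2 - c - 4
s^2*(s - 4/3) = s^3 - 4*s^2/3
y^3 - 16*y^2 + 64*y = y*(y - 8)^2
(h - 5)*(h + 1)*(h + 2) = h^3 - 2*h^2 - 13*h - 10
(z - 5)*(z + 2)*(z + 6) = z^3 + 3*z^2 - 28*z - 60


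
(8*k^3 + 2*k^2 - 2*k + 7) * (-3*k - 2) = -24*k^4 - 22*k^3 + 2*k^2 - 17*k - 14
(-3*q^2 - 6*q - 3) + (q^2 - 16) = -2*q^2 - 6*q - 19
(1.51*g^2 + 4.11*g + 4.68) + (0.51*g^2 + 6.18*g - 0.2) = 2.02*g^2 + 10.29*g + 4.48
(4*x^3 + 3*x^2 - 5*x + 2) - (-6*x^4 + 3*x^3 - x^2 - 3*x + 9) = 6*x^4 + x^3 + 4*x^2 - 2*x - 7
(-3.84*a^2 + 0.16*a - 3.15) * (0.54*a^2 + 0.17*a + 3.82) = -2.0736*a^4 - 0.5664*a^3 - 16.3426*a^2 + 0.0757*a - 12.033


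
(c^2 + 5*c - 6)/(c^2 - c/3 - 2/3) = 3*(c + 6)/(3*c + 2)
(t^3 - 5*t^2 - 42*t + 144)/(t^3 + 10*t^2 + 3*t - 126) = (t - 8)/(t + 7)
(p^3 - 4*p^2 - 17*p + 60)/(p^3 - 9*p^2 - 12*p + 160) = (p - 3)/(p - 8)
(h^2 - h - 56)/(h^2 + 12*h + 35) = (h - 8)/(h + 5)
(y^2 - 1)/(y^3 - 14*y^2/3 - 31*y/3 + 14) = 3*(y + 1)/(3*y^2 - 11*y - 42)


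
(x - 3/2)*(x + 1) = x^2 - x/2 - 3/2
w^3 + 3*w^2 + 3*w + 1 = (w + 1)^3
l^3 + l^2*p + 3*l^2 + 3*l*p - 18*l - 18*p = (l - 3)*(l + 6)*(l + p)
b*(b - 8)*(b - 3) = b^3 - 11*b^2 + 24*b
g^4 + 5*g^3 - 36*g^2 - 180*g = g*(g - 6)*(g + 5)*(g + 6)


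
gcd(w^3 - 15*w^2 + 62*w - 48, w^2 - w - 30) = w - 6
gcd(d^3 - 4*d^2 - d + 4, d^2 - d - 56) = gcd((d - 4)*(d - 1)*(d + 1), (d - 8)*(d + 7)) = 1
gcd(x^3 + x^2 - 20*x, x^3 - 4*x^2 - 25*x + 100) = x^2 + x - 20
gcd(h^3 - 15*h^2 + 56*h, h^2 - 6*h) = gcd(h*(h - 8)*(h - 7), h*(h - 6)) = h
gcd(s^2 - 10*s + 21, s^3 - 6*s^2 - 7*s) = s - 7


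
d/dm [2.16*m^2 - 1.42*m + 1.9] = 4.32*m - 1.42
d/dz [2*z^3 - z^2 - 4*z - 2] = 6*z^2 - 2*z - 4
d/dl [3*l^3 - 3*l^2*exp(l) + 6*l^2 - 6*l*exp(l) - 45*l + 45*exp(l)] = -3*l^2*exp(l) + 9*l^2 - 12*l*exp(l) + 12*l + 39*exp(l) - 45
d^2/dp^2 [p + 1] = 0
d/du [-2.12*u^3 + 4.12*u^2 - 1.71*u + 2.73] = -6.36*u^2 + 8.24*u - 1.71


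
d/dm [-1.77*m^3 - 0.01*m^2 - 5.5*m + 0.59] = -5.31*m^2 - 0.02*m - 5.5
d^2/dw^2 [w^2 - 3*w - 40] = 2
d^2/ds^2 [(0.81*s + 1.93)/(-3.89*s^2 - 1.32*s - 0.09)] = (-(0.81*s + 1.93)*(7.78*s + 1.32)*(15.56*s + 2.64) + (18.9054*s + 17.1538)*(3.89*s^2 + 1.32*s + 0.09))/(3.89*s^2 + 1.32*s + 0.09)^3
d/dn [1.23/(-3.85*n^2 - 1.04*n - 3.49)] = (9.471*n + 1.2792)/(3.85*n^2 + 1.04*n + 3.49)^2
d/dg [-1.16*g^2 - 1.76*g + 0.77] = -2.32*g - 1.76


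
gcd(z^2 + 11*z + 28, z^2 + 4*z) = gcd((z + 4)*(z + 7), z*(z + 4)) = z + 4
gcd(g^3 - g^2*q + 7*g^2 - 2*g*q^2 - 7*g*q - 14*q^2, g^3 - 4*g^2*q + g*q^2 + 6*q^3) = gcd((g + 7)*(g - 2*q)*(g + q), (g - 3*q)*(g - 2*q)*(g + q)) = -g^2 + g*q + 2*q^2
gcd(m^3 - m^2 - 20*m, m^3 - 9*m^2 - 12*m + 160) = m^2 - m - 20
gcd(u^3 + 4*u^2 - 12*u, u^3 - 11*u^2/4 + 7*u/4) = u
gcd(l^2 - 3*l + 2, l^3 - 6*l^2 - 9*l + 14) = l - 1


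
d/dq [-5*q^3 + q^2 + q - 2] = -15*q^2 + 2*q + 1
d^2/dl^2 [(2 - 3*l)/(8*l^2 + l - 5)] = 2*(-(3*l - 2)*(16*l + 1)^2 + (72*l - 13)*(8*l^2 + l - 5))/(8*l^2 + l - 5)^3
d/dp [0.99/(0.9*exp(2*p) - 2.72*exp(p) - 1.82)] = (2.6928 - 1.782*exp(p))*exp(p)/(-0.9*exp(2*p) + 2.72*exp(p) + 1.82)^2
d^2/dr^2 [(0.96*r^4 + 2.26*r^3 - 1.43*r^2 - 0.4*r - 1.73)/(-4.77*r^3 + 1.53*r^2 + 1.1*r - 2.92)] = (1.13686837721616e-13*r^7 + 17.5171139999999*r^6 + 53.991144*r^5 + 896.356008*r^4 - 455.927468*r^3 - 113.359038*r^2 - 232.002996*r + 46.5996)/(108.531333*r^9 - 104.435811*r^8 - 41.586291*r^7 + 243.901287*r^6 - 118.272582*r^5 - 76.975056*r^4 + 150.167944*r^3 - 28.536576*r^2 - 28.13712*r + 24.897088)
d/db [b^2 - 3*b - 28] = 2*b - 3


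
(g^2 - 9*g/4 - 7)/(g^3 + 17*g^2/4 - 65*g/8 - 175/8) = 2*(g - 4)/(2*g^2 + 5*g - 25)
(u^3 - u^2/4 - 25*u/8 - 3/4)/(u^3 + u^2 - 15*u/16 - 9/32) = 4*(u - 2)/(4*u - 3)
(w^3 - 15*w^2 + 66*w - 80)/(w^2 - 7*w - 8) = (w^2 - 7*w + 10)/(w + 1)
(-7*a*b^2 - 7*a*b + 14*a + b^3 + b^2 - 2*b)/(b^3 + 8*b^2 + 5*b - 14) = (-7*a + b)/(b + 7)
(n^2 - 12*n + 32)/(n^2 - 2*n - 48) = (n - 4)/(n + 6)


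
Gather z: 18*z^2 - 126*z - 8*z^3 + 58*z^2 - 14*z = -8*z^3 + 76*z^2 - 140*z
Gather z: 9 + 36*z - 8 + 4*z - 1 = 40*z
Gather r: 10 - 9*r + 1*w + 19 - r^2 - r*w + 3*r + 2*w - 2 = -r^2 + r*(-w - 6) + 3*w + 27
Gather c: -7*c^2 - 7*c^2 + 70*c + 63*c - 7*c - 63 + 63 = -14*c^2 + 126*c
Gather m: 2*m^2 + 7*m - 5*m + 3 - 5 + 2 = 2*m^2 + 2*m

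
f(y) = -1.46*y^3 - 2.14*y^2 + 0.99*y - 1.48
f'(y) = -4.38*y^2 - 4.28*y + 0.99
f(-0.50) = -2.33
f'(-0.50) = 2.04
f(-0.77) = -2.84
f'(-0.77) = 1.69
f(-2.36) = 3.46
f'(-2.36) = -13.30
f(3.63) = -95.92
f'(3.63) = -72.26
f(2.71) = -43.57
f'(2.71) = -42.78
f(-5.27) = 147.56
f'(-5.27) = -98.10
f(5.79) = -350.88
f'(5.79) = -170.63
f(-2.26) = 2.21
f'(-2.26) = -11.71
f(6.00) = -387.94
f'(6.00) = -182.37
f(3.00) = -57.19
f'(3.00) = -51.27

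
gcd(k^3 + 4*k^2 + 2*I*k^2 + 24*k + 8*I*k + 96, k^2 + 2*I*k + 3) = 1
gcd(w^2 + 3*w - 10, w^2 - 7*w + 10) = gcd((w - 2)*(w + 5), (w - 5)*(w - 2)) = w - 2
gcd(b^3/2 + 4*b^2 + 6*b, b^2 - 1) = 1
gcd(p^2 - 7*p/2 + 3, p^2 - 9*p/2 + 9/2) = p - 3/2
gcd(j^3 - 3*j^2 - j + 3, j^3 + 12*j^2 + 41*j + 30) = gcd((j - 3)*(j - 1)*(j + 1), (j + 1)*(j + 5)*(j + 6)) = j + 1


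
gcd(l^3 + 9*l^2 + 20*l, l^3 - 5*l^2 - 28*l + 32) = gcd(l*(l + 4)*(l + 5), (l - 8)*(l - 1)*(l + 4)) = l + 4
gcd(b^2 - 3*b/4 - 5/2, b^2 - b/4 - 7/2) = b - 2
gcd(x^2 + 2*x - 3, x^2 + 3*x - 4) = x - 1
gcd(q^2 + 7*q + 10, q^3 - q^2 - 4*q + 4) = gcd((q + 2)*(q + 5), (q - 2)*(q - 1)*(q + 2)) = q + 2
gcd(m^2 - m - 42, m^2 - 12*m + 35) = m - 7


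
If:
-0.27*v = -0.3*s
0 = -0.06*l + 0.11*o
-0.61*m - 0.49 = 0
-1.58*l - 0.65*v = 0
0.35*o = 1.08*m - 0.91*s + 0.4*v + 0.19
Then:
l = 0.82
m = -0.80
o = 0.45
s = -1.79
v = -1.99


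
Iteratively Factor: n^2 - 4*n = (n - 4)*(n)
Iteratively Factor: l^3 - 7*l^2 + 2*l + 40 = (l - 4)*(l^2 - 3*l - 10) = (l - 4)*(l + 2)*(l - 5)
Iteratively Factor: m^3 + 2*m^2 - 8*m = (m)*(m^2 + 2*m - 8) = m*(m + 4)*(m - 2)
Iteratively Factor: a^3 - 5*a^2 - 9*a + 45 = (a - 5)*(a^2 - 9) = (a - 5)*(a - 3)*(a + 3)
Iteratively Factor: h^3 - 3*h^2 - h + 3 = (h - 3)*(h^2 - 1) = (h - 3)*(h - 1)*(h + 1)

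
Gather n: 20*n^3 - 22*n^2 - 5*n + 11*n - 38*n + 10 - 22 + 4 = 20*n^3 - 22*n^2 - 32*n - 8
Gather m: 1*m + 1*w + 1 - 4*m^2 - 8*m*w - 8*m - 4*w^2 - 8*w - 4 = -4*m^2 + m*(-8*w - 7) - 4*w^2 - 7*w - 3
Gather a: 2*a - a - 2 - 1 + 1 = a - 2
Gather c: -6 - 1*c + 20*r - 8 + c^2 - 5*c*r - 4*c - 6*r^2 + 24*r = c^2 + c*(-5*r - 5) - 6*r^2 + 44*r - 14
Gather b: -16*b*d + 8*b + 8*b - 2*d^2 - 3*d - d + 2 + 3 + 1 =b*(16 - 16*d) - 2*d^2 - 4*d + 6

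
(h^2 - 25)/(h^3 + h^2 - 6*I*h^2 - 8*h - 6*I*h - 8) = (h^2 - 25)/(h^3 + h^2*(1 - 6*I) + h*(-8 - 6*I) - 8)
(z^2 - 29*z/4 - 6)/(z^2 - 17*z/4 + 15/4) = (4*z^2 - 29*z - 24)/(4*z^2 - 17*z + 15)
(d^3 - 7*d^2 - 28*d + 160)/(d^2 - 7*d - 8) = (d^2 + d - 20)/(d + 1)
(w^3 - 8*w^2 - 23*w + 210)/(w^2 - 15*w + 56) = (w^2 - w - 30)/(w - 8)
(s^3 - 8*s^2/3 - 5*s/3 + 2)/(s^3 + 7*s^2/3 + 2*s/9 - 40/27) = 9*(s^2 - 2*s - 3)/(9*s^2 + 27*s + 20)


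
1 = 1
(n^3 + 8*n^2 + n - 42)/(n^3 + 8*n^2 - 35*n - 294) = (n^2 + n - 6)/(n^2 + n - 42)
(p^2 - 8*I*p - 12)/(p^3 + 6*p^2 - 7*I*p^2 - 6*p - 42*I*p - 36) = (p - 2*I)/(p^2 + p*(6 - I) - 6*I)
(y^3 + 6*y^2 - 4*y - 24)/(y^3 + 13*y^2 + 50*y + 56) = (y^2 + 4*y - 12)/(y^2 + 11*y + 28)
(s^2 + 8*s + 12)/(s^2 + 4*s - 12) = (s + 2)/(s - 2)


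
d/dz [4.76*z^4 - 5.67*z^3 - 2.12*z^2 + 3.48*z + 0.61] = 19.04*z^3 - 17.01*z^2 - 4.24*z + 3.48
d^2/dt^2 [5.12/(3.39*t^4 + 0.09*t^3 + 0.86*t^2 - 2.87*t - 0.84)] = (-(208.2816*t^2 + 2.7648*t + 8.8064)*(3.39*t^4 + 0.09*t^3 + 0.86*t^2 - 2.87*t - 0.84) + 5.12*(13.56*t^3 + 0.27*t^2 + 1.72*t - 2.87)*(27.12*t^3 + 0.54*t^2 + 3.44*t - 5.74))/(3.39*t^4 + 0.09*t^3 + 0.86*t^2 - 2.87*t - 0.84)^3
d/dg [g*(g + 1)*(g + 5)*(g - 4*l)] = 4*g^3 - 12*g^2*l + 18*g^2 - 48*g*l + 10*g - 20*l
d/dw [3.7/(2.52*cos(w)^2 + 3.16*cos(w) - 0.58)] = (18.648*cos(w) + 11.692)*sin(w)/(2.52*cos(w)^2 + 3.16*cos(w) - 0.58)^2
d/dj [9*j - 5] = 9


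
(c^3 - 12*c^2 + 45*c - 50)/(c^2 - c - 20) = (c^2 - 7*c + 10)/(c + 4)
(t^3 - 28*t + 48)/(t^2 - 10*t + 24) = (t^2 + 4*t - 12)/(t - 6)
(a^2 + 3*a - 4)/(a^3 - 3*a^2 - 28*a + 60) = (a^2 + 3*a - 4)/(a^3 - 3*a^2 - 28*a + 60)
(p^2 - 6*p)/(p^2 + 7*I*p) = (p - 6)/(p + 7*I)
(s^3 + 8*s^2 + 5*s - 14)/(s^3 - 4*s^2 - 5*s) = (-s^3 - 8*s^2 - 5*s + 14)/(s*(-s^2 + 4*s + 5))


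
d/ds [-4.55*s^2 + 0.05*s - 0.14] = 0.05 - 9.1*s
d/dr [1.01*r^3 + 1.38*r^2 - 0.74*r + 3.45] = 3.03*r^2 + 2.76*r - 0.74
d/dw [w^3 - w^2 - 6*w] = 3*w^2 - 2*w - 6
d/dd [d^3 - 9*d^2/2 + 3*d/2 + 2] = 3*d^2 - 9*d + 3/2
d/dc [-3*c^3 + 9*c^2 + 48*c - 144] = -9*c^2 + 18*c + 48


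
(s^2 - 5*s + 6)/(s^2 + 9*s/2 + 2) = 2*(s^2 - 5*s + 6)/(2*s^2 + 9*s + 4)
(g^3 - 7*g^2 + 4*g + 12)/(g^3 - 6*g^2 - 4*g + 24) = (g + 1)/(g + 2)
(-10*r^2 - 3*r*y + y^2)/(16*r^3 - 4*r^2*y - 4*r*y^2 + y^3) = (-5*r + y)/(8*r^2 - 6*r*y + y^2)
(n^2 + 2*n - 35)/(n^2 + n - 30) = (n + 7)/(n + 6)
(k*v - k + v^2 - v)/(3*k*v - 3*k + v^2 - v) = (k + v)/(3*k + v)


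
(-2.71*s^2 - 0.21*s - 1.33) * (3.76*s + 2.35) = -10.1896*s^3 - 7.1581*s^2 - 5.4943*s - 3.1255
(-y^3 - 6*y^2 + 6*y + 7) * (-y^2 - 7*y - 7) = y^5 + 13*y^4 + 43*y^3 - 7*y^2 - 91*y - 49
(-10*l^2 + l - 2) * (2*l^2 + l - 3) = -20*l^4 - 8*l^3 + 27*l^2 - 5*l + 6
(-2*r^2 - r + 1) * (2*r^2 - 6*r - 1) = -4*r^4 + 10*r^3 + 10*r^2 - 5*r - 1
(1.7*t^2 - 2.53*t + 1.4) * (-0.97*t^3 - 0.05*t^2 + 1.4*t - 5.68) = -1.649*t^5 + 2.3691*t^4 + 1.1485*t^3 - 13.268*t^2 + 16.3304*t - 7.952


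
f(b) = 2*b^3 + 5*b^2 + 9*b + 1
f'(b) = 6*b^2 + 10*b + 9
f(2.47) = 83.87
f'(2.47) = 70.31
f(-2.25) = -16.72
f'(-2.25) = 16.88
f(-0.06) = 0.48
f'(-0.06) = 8.42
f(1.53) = 33.64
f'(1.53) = 38.35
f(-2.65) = -24.96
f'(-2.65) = 24.64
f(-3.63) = -61.45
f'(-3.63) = 51.76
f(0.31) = 4.33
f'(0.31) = 12.68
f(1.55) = 34.41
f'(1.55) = 38.92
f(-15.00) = -5759.00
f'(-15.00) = 1209.00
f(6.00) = 667.00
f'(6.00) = 285.00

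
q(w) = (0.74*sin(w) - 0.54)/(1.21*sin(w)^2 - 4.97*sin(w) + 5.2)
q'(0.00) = 0.04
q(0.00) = -0.10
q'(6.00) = 0.02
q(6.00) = -0.11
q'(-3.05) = -0.03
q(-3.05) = -0.11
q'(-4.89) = 0.13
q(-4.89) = 0.13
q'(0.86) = 0.24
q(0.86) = 0.01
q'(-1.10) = -0.00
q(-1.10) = -0.11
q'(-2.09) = 0.00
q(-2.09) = -0.11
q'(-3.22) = -0.05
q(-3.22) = -0.10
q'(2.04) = -0.24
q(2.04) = 0.07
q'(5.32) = -0.00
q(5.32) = -0.11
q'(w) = (-2.42*sin(w)*cos(w) + 4.97*cos(w))*(0.74*sin(w) - 0.54)/(1.21*sin(w)^2 - 4.97*sin(w) + 5.2)^2 + 0.74*cos(w)/(1.21*sin(w)^2 - 4.97*sin(w) + 5.2)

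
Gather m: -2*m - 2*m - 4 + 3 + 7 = 6 - 4*m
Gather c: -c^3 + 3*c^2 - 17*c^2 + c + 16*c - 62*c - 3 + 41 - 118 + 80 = -c^3 - 14*c^2 - 45*c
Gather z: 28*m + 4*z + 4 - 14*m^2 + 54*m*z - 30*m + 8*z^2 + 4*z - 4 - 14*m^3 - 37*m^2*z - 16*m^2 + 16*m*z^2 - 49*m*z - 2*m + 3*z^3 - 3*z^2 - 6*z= -14*m^3 - 30*m^2 - 4*m + 3*z^3 + z^2*(16*m + 5) + z*(-37*m^2 + 5*m + 2)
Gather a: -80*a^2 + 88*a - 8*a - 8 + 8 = -80*a^2 + 80*a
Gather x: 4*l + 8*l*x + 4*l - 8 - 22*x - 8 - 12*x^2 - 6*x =8*l - 12*x^2 + x*(8*l - 28) - 16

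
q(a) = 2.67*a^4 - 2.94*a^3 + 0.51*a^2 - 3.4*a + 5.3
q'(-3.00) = -374.20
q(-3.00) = 315.74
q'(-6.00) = -2633.92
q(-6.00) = 4139.42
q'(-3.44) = -546.04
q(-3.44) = 516.60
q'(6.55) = 2626.08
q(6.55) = 4093.20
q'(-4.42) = -1102.45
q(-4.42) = 1303.22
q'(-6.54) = -3374.79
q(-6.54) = 5756.27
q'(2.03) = 51.67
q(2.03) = 21.25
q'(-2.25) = -172.00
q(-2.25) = 117.45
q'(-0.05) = -3.47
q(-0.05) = 5.47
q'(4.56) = 830.52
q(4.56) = 876.07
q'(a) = 10.68*a^3 - 8.82*a^2 + 1.02*a - 3.4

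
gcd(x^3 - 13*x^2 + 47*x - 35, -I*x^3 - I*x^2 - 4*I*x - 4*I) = 1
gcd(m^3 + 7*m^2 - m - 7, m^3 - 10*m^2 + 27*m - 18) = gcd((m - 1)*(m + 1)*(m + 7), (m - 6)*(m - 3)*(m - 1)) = m - 1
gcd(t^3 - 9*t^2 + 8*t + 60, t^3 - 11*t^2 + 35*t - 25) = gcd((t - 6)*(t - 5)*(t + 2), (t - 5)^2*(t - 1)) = t - 5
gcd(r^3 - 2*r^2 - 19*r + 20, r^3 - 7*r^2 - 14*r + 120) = r^2 - r - 20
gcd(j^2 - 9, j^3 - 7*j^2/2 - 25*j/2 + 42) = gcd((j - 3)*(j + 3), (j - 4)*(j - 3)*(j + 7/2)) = j - 3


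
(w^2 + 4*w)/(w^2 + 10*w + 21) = w*(w + 4)/(w^2 + 10*w + 21)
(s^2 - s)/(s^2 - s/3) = 3*(s - 1)/(3*s - 1)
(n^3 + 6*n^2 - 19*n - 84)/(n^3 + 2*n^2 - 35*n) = (n^2 - n - 12)/(n*(n - 5))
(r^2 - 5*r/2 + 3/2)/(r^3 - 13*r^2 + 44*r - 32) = (r - 3/2)/(r^2 - 12*r + 32)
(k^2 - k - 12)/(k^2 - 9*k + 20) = (k + 3)/(k - 5)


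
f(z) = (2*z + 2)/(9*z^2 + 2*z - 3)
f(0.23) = -1.19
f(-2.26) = -0.07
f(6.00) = 0.04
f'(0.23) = -4.51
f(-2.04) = -0.07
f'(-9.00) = 0.00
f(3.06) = 0.09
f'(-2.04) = -0.01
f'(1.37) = -0.34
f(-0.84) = 0.19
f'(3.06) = -0.04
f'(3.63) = -0.03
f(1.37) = 0.28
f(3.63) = 0.08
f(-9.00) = -0.02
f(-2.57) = -0.06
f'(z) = (-18*z - 2)*(2*z + 2)/(9*z^2 + 2*z - 3)^2 + 2/(9*z^2 + 2*z - 3)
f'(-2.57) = -0.01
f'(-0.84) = 2.70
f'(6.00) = -0.00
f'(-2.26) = -0.01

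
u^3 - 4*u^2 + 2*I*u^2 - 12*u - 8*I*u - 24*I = (u - 6)*(u + 2)*(u + 2*I)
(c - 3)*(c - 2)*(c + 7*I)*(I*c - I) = I*c^4 - 7*c^3 - 6*I*c^3 + 42*c^2 + 11*I*c^2 - 77*c - 6*I*c + 42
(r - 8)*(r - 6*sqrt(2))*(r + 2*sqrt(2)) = r^3 - 8*r^2 - 4*sqrt(2)*r^2 - 24*r + 32*sqrt(2)*r + 192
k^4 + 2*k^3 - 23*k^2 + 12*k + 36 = (k - 3)*(k - 2)*(k + 1)*(k + 6)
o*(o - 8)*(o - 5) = o^3 - 13*o^2 + 40*o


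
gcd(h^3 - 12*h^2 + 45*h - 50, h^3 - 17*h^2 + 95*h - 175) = h^2 - 10*h + 25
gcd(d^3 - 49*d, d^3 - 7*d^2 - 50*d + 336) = d + 7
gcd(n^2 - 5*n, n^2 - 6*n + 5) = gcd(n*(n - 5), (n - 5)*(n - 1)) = n - 5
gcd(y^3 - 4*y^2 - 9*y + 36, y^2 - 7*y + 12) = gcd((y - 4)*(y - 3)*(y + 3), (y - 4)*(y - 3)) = y^2 - 7*y + 12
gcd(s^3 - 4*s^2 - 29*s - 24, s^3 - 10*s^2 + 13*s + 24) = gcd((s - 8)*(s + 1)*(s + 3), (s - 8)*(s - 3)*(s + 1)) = s^2 - 7*s - 8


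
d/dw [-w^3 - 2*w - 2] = -3*w^2 - 2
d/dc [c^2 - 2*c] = 2*c - 2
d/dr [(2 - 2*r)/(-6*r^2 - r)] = 2*(-6*r^2 + 12*r + 1)/(r^2*(36*r^2 + 12*r + 1))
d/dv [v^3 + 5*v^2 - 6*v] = 3*v^2 + 10*v - 6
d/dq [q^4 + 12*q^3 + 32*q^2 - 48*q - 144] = 4*q^3 + 36*q^2 + 64*q - 48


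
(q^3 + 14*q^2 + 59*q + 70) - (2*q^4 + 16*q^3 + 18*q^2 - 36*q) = -2*q^4 - 15*q^3 - 4*q^2 + 95*q + 70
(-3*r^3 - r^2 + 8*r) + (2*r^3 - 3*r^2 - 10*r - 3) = -r^3 - 4*r^2 - 2*r - 3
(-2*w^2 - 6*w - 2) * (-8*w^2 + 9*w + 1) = 16*w^4 + 30*w^3 - 40*w^2 - 24*w - 2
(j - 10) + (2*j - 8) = 3*j - 18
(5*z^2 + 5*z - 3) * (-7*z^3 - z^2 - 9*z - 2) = -35*z^5 - 40*z^4 - 29*z^3 - 52*z^2 + 17*z + 6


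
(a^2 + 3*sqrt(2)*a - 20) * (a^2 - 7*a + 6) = a^4 - 7*a^3 + 3*sqrt(2)*a^3 - 21*sqrt(2)*a^2 - 14*a^2 + 18*sqrt(2)*a + 140*a - 120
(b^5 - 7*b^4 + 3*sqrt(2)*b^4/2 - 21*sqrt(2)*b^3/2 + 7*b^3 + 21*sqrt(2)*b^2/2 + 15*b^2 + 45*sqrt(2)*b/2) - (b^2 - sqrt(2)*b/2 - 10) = b^5 - 7*b^4 + 3*sqrt(2)*b^4/2 - 21*sqrt(2)*b^3/2 + 7*b^3 + 14*b^2 + 21*sqrt(2)*b^2/2 + 23*sqrt(2)*b + 10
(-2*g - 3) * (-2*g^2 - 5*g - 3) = 4*g^3 + 16*g^2 + 21*g + 9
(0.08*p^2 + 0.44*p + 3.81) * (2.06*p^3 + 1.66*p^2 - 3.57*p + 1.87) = 0.1648*p^5 + 1.0392*p^4 + 8.2934*p^3 + 4.9034*p^2 - 12.7789*p + 7.1247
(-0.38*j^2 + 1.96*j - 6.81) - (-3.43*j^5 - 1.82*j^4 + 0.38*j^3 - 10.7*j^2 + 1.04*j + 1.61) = 3.43*j^5 + 1.82*j^4 - 0.38*j^3 + 10.32*j^2 + 0.92*j - 8.42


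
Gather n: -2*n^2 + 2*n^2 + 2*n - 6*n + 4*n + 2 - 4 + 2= 0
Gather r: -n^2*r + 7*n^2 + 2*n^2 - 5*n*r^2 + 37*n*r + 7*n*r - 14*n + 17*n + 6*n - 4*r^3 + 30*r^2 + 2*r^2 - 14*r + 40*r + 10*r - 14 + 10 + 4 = 9*n^2 + 9*n - 4*r^3 + r^2*(32 - 5*n) + r*(-n^2 + 44*n + 36)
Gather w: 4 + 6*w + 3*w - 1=9*w + 3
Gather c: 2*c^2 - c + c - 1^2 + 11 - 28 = 2*c^2 - 18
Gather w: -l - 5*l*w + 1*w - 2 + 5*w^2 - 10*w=-l + 5*w^2 + w*(-5*l - 9) - 2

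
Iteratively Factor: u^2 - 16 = (u - 4)*(u + 4)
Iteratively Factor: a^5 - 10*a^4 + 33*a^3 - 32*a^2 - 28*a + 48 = (a - 2)*(a^4 - 8*a^3 + 17*a^2 + 2*a - 24) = (a - 2)*(a + 1)*(a^3 - 9*a^2 + 26*a - 24) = (a - 3)*(a - 2)*(a + 1)*(a^2 - 6*a + 8) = (a - 3)*(a - 2)^2*(a + 1)*(a - 4)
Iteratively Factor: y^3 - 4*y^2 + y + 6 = (y - 3)*(y^2 - y - 2) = (y - 3)*(y - 2)*(y + 1)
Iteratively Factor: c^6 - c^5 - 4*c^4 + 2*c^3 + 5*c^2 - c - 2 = (c - 2)*(c^5 + c^4 - 2*c^3 - 2*c^2 + c + 1) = (c - 2)*(c - 1)*(c^4 + 2*c^3 - 2*c - 1) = (c - 2)*(c - 1)*(c + 1)*(c^3 + c^2 - c - 1) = (c - 2)*(c - 1)*(c + 1)^2*(c^2 - 1) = (c - 2)*(c - 1)*(c + 1)^3*(c - 1)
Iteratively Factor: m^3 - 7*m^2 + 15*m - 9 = (m - 3)*(m^2 - 4*m + 3) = (m - 3)*(m - 1)*(m - 3)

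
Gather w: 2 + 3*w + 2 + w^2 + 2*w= w^2 + 5*w + 4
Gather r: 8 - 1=7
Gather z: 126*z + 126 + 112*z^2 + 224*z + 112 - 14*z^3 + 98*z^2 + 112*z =-14*z^3 + 210*z^2 + 462*z + 238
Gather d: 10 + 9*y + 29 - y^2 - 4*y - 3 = -y^2 + 5*y + 36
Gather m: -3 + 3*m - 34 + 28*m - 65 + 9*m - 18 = 40*m - 120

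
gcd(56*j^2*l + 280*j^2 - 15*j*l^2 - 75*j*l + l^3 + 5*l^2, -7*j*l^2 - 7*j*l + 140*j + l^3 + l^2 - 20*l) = 7*j*l + 35*j - l^2 - 5*l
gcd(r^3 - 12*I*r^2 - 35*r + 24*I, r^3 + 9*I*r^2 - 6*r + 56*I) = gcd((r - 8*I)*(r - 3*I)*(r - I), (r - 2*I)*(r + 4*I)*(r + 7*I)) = 1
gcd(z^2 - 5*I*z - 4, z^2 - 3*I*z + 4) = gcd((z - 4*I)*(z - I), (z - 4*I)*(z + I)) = z - 4*I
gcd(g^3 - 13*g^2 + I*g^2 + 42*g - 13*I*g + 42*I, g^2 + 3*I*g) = 1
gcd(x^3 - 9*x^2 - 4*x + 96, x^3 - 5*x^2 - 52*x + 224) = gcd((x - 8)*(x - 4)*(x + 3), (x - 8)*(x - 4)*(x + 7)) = x^2 - 12*x + 32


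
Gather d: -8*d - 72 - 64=-8*d - 136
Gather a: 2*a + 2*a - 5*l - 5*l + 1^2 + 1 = 4*a - 10*l + 2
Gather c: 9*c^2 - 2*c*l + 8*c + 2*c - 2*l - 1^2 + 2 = 9*c^2 + c*(10 - 2*l) - 2*l + 1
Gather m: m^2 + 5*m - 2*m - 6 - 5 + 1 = m^2 + 3*m - 10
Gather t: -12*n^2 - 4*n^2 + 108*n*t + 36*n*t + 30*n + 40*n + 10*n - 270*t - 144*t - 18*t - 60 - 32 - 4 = -16*n^2 + 80*n + t*(144*n - 432) - 96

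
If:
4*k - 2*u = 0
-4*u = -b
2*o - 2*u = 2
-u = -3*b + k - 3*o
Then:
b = -8/9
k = -1/9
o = 7/9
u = -2/9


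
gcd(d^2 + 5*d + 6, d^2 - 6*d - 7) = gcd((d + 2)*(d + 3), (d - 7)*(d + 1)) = 1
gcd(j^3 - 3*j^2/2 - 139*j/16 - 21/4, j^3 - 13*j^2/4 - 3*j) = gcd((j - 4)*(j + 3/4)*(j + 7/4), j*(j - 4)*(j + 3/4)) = j^2 - 13*j/4 - 3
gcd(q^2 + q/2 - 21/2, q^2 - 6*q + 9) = q - 3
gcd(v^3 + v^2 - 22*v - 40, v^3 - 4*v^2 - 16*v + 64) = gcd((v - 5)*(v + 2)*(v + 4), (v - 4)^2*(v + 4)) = v + 4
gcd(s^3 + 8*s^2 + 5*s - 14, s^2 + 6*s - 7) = s^2 + 6*s - 7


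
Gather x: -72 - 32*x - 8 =-32*x - 80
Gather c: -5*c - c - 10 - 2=-6*c - 12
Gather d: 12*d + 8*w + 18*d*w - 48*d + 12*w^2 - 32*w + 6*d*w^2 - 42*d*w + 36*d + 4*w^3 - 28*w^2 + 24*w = d*(6*w^2 - 24*w) + 4*w^3 - 16*w^2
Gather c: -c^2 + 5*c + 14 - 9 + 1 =-c^2 + 5*c + 6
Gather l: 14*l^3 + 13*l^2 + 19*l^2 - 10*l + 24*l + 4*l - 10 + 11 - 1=14*l^3 + 32*l^2 + 18*l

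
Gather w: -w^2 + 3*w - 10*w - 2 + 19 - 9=-w^2 - 7*w + 8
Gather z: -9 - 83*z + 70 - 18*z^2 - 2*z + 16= -18*z^2 - 85*z + 77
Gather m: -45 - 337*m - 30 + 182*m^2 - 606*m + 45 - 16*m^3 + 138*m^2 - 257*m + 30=-16*m^3 + 320*m^2 - 1200*m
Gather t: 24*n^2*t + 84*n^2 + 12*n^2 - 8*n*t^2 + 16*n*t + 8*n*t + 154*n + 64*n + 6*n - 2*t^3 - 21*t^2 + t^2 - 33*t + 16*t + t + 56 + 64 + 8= 96*n^2 + 224*n - 2*t^3 + t^2*(-8*n - 20) + t*(24*n^2 + 24*n - 16) + 128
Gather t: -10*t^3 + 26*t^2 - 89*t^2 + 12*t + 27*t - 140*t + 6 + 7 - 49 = -10*t^3 - 63*t^2 - 101*t - 36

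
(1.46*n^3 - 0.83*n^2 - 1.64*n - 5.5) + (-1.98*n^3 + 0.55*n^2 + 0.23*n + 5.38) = -0.52*n^3 - 0.28*n^2 - 1.41*n - 0.12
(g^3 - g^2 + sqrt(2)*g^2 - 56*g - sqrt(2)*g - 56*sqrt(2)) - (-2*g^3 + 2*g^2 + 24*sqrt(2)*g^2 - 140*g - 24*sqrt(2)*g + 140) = 3*g^3 - 23*sqrt(2)*g^2 - 3*g^2 + 23*sqrt(2)*g + 84*g - 140 - 56*sqrt(2)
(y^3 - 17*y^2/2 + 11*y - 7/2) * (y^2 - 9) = y^5 - 17*y^4/2 + 2*y^3 + 73*y^2 - 99*y + 63/2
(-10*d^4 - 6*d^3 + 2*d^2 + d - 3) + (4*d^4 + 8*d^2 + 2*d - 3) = -6*d^4 - 6*d^3 + 10*d^2 + 3*d - 6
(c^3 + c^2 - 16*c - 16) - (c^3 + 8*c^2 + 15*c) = -7*c^2 - 31*c - 16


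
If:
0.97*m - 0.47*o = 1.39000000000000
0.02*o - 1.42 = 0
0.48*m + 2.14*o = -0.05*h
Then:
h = -3382.82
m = 35.84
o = 71.00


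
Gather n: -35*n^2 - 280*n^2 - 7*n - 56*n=-315*n^2 - 63*n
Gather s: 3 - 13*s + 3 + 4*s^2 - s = 4*s^2 - 14*s + 6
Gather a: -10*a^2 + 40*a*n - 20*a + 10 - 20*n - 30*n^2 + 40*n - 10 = -10*a^2 + a*(40*n - 20) - 30*n^2 + 20*n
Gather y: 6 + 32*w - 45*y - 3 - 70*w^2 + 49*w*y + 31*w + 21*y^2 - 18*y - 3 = -70*w^2 + 63*w + 21*y^2 + y*(49*w - 63)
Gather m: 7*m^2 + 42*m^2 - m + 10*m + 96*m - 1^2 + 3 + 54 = 49*m^2 + 105*m + 56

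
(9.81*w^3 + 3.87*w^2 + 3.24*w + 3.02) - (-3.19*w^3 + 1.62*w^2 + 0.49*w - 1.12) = 13.0*w^3 + 2.25*w^2 + 2.75*w + 4.14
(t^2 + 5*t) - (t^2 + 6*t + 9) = -t - 9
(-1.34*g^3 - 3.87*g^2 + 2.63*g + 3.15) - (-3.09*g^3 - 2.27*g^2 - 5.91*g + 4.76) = 1.75*g^3 - 1.6*g^2 + 8.54*g - 1.61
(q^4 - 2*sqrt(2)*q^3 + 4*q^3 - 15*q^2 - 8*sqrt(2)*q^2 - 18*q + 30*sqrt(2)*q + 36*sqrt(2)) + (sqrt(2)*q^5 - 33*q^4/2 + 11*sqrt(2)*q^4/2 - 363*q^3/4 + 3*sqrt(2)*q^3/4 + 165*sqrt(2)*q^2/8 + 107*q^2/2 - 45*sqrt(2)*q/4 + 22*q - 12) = sqrt(2)*q^5 - 31*q^4/2 + 11*sqrt(2)*q^4/2 - 347*q^3/4 - 5*sqrt(2)*q^3/4 + 101*sqrt(2)*q^2/8 + 77*q^2/2 + 4*q + 75*sqrt(2)*q/4 - 12 + 36*sqrt(2)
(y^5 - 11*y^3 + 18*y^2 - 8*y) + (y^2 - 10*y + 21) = y^5 - 11*y^3 + 19*y^2 - 18*y + 21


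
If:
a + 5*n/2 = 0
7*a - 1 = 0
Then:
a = 1/7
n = -2/35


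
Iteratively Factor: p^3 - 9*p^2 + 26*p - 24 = (p - 3)*(p^2 - 6*p + 8) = (p - 4)*(p - 3)*(p - 2)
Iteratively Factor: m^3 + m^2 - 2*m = (m - 1)*(m^2 + 2*m) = (m - 1)*(m + 2)*(m)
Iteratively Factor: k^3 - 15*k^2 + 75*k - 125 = (k - 5)*(k^2 - 10*k + 25) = (k - 5)^2*(k - 5)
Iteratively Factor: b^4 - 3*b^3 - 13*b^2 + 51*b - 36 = (b - 3)*(b^3 - 13*b + 12) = (b - 3)*(b - 1)*(b^2 + b - 12) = (b - 3)*(b - 1)*(b + 4)*(b - 3)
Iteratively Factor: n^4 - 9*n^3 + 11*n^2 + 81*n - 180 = (n + 3)*(n^3 - 12*n^2 + 47*n - 60) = (n - 4)*(n + 3)*(n^2 - 8*n + 15) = (n - 4)*(n - 3)*(n + 3)*(n - 5)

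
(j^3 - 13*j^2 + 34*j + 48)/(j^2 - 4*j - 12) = (j^2 - 7*j - 8)/(j + 2)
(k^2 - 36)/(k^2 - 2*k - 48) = (k - 6)/(k - 8)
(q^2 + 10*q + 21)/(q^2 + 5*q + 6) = (q + 7)/(q + 2)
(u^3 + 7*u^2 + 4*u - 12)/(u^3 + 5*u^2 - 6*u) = (u + 2)/u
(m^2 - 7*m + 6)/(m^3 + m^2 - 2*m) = (m - 6)/(m*(m + 2))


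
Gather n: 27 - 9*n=27 - 9*n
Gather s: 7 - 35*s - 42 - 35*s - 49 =-70*s - 84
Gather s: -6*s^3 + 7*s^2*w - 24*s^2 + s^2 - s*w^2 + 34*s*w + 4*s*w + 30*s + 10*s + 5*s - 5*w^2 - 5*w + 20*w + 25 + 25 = -6*s^3 + s^2*(7*w - 23) + s*(-w^2 + 38*w + 45) - 5*w^2 + 15*w + 50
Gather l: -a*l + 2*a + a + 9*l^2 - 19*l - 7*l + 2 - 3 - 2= 3*a + 9*l^2 + l*(-a - 26) - 3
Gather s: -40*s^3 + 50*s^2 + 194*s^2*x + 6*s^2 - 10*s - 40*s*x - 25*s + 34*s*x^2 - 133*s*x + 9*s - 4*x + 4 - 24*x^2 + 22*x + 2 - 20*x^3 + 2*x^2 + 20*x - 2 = -40*s^3 + s^2*(194*x + 56) + s*(34*x^2 - 173*x - 26) - 20*x^3 - 22*x^2 + 38*x + 4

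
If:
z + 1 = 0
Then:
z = -1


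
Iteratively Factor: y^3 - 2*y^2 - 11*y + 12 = (y + 3)*(y^2 - 5*y + 4) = (y - 1)*(y + 3)*(y - 4)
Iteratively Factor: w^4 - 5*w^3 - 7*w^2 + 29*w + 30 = (w - 3)*(w^3 - 2*w^2 - 13*w - 10) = (w - 3)*(w + 1)*(w^2 - 3*w - 10) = (w - 5)*(w - 3)*(w + 1)*(w + 2)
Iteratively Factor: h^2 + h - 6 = (h + 3)*(h - 2)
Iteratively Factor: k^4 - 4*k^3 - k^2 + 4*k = (k + 1)*(k^3 - 5*k^2 + 4*k) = (k - 1)*(k + 1)*(k^2 - 4*k) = (k - 4)*(k - 1)*(k + 1)*(k)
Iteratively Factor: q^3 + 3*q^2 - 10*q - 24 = (q - 3)*(q^2 + 6*q + 8) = (q - 3)*(q + 2)*(q + 4)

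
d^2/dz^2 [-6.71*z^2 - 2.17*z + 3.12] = -13.4200000000000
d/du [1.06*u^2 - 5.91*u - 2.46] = 2.12*u - 5.91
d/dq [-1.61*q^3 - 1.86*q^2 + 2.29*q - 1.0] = -4.83*q^2 - 3.72*q + 2.29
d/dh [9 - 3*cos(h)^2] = 3*sin(2*h)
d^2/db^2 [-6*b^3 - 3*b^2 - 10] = -36*b - 6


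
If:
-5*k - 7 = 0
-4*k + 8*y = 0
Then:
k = -7/5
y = -7/10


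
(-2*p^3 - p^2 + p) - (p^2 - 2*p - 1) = -2*p^3 - 2*p^2 + 3*p + 1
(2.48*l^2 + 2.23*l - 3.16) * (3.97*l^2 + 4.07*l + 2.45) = 9.8456*l^4 + 18.9467*l^3 + 2.6069*l^2 - 7.3977*l - 7.742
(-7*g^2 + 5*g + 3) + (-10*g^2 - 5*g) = 3 - 17*g^2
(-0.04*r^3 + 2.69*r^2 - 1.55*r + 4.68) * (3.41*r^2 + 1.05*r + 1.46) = -0.1364*r^5 + 9.1309*r^4 - 2.5194*r^3 + 18.2587*r^2 + 2.651*r + 6.8328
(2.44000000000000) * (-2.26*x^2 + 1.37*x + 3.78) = -5.5144*x^2 + 3.3428*x + 9.2232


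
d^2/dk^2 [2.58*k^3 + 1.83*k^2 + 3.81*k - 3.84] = 15.48*k + 3.66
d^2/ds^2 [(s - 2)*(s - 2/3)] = 2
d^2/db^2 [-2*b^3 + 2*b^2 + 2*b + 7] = 4 - 12*b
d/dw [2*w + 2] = 2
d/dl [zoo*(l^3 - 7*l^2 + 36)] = zoo*l*(l + 1)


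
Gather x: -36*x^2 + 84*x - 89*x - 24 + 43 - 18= -36*x^2 - 5*x + 1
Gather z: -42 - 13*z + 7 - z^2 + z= -z^2 - 12*z - 35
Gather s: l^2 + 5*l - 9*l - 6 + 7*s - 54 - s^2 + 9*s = l^2 - 4*l - s^2 + 16*s - 60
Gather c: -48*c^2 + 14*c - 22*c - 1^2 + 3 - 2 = -48*c^2 - 8*c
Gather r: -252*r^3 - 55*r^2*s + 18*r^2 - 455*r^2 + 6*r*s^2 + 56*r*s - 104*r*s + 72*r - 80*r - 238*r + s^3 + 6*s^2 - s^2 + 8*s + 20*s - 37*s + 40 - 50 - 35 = -252*r^3 + r^2*(-55*s - 437) + r*(6*s^2 - 48*s - 246) + s^3 + 5*s^2 - 9*s - 45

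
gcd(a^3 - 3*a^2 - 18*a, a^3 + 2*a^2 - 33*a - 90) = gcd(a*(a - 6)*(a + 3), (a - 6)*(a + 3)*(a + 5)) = a^2 - 3*a - 18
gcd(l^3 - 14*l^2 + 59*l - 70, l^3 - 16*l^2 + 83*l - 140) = l^2 - 12*l + 35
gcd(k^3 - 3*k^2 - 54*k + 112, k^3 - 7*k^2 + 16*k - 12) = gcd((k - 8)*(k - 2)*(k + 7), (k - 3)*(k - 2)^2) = k - 2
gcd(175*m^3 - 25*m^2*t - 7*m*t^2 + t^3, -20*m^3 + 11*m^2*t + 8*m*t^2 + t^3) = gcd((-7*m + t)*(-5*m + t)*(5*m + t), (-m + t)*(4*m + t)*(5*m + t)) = 5*m + t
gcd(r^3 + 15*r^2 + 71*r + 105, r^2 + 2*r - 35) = r + 7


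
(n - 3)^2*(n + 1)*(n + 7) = n^4 + 2*n^3 - 32*n^2 + 30*n + 63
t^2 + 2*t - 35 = (t - 5)*(t + 7)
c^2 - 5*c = c*(c - 5)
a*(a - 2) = a^2 - 2*a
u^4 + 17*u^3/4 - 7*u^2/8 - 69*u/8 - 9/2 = (u - 3/2)*(u + 3/4)*(u + 1)*(u + 4)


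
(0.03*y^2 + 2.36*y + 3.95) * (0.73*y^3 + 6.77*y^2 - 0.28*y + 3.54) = 0.0219*y^5 + 1.9259*y^4 + 18.8523*y^3 + 26.1869*y^2 + 7.2484*y + 13.983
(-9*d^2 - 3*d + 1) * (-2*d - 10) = 18*d^3 + 96*d^2 + 28*d - 10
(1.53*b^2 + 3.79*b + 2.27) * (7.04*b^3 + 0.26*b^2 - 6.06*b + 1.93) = 10.7712*b^5 + 27.0794*b^4 + 7.6944*b^3 - 19.4243*b^2 - 6.4415*b + 4.3811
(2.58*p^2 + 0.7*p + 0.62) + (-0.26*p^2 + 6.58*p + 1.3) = 2.32*p^2 + 7.28*p + 1.92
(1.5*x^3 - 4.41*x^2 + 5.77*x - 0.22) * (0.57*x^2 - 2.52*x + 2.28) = 0.855*x^5 - 6.2937*x^4 + 17.8221*x^3 - 24.7206*x^2 + 13.71*x - 0.5016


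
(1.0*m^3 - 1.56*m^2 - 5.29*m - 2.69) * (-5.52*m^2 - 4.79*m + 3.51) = -5.52*m^5 + 3.8212*m^4 + 40.1832*m^3 + 34.7123*m^2 - 5.6828*m - 9.4419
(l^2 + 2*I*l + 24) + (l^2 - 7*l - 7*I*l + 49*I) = 2*l^2 - 7*l - 5*I*l + 24 + 49*I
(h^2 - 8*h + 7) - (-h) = h^2 - 7*h + 7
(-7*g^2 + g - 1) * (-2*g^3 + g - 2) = 14*g^5 - 2*g^4 - 5*g^3 + 15*g^2 - 3*g + 2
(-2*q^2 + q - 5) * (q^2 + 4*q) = -2*q^4 - 7*q^3 - q^2 - 20*q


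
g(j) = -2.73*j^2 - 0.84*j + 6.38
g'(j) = -5.46*j - 0.84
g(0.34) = 5.78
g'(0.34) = -2.70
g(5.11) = -69.20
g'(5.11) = -28.74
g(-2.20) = -4.99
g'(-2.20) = 11.17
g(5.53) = -81.75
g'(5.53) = -31.03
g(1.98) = -5.99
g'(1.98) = -11.65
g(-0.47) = 6.17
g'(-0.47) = 1.73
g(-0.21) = 6.44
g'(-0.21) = 0.31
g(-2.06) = -3.47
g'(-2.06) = 10.41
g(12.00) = -396.82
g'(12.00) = -66.36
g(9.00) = -222.31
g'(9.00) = -49.98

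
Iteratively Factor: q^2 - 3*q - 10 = (q - 5)*(q + 2)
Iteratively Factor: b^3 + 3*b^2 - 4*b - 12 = (b + 2)*(b^2 + b - 6) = (b + 2)*(b + 3)*(b - 2)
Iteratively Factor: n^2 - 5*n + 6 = (n - 3)*(n - 2)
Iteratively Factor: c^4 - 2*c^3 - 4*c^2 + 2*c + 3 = (c + 1)*(c^3 - 3*c^2 - c + 3) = (c - 1)*(c + 1)*(c^2 - 2*c - 3) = (c - 1)*(c + 1)^2*(c - 3)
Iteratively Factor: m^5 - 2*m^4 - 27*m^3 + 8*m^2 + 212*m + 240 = (m + 2)*(m^4 - 4*m^3 - 19*m^2 + 46*m + 120) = (m + 2)*(m + 3)*(m^3 - 7*m^2 + 2*m + 40) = (m - 4)*(m + 2)*(m + 3)*(m^2 - 3*m - 10) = (m - 5)*(m - 4)*(m + 2)*(m + 3)*(m + 2)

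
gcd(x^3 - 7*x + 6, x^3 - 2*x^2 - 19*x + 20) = x - 1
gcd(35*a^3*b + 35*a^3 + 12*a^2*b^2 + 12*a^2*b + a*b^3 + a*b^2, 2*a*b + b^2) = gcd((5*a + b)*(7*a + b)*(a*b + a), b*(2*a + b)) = 1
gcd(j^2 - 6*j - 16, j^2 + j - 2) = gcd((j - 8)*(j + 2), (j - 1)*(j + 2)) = j + 2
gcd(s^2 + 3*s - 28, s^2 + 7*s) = s + 7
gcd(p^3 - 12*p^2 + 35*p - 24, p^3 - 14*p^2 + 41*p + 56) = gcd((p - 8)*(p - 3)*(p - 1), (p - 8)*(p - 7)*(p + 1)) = p - 8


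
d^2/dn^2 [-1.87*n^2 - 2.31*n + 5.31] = -3.74000000000000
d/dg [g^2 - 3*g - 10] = 2*g - 3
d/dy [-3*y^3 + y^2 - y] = -9*y^2 + 2*y - 1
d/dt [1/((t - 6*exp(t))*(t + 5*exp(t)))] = (-(t - 6*exp(t))*(5*exp(t) + 1) + (t + 5*exp(t))*(6*exp(t) - 1))/((t - 6*exp(t))^2*(t + 5*exp(t))^2)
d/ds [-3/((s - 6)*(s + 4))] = 6*(s - 1)/((s - 6)^2*(s + 4)^2)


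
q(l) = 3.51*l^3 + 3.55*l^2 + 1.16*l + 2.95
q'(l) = 10.53*l^2 + 7.1*l + 1.16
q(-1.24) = 0.28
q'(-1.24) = 8.55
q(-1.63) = -4.71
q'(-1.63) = 17.56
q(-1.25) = 0.19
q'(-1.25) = 8.74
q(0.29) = 3.67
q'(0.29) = 4.10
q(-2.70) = -43.39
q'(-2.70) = 58.75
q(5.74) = 790.38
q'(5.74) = 388.85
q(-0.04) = 2.91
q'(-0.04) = 0.89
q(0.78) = 7.68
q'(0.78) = 13.10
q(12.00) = 6593.35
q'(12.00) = 1602.68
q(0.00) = 2.95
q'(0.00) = 1.16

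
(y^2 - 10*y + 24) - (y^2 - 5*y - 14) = 38 - 5*y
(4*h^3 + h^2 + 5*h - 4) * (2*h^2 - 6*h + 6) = 8*h^5 - 22*h^4 + 28*h^3 - 32*h^2 + 54*h - 24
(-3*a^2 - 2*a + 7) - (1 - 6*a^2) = 3*a^2 - 2*a + 6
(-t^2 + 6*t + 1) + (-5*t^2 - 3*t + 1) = -6*t^2 + 3*t + 2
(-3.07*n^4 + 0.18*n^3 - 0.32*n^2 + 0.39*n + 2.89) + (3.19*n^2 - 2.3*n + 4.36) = -3.07*n^4 + 0.18*n^3 + 2.87*n^2 - 1.91*n + 7.25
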